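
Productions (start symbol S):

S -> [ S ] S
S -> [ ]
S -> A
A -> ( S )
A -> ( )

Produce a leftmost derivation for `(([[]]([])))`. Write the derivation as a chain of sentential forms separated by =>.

S => A => (S) => (A) => ((S)) => (([S]S)) => (([[]]S)) => (([[]]A)) => (([[]](S))) => (([[]]([])))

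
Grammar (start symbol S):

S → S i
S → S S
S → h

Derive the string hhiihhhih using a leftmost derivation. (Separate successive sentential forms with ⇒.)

S ⇒ SS ⇒ SSS ⇒ SSSS ⇒ hSSS ⇒ hSSSS ⇒ hSSSSS ⇒ hSiSSSS ⇒ hSiiSSSS ⇒ hhiiSSSS ⇒ hhiihSSS ⇒ hhiihhSS ⇒ hhiihhSiS ⇒ hhiihhhiS ⇒ hhiihhhih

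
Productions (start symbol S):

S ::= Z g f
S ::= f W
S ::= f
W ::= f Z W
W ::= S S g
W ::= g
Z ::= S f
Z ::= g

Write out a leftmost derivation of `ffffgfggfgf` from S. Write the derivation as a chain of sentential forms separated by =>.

S => Zgf   [S ::= Z g f]
Zgf => Sfgf   [Z ::= S f]
Sfgf => fWfgf   [S ::= f W]
fWfgf => fSSgfgf   [W ::= S S g]
fSSgfgf => ffSgfgf   [S ::= f]
ffSgfgf => fffWgfgf   [S ::= f W]
fffWgfgf => fffSSggfgf   [W ::= S S g]
fffSSggfgf => ffffWSggfgf   [S ::= f W]
ffffWSggfgf => ffffgSggfgf   [W ::= g]
ffffgSggfgf => ffffgfggfgf   [S ::= f]

S => Zgf => Sfgf => fWfgf => fSSgfgf => ffSgfgf => fffWgfgf => fffSSggfgf => ffffWSggfgf => ffffgSggfgf => ffffgfggfgf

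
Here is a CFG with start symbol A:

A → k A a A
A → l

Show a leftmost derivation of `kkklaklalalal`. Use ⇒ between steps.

A ⇒ kAaA   [A → k A a A]
kAaA ⇒ kkAaAaA   [A → k A a A]
kkAaAaA ⇒ kkkAaAaAaA   [A → k A a A]
kkkAaAaAaA ⇒ kkklaAaAaA   [A → l]
kkklaAaAaA ⇒ kkklakAaAaAaA   [A → k A a A]
kkklakAaAaAaA ⇒ kkklaklaAaAaA   [A → l]
kkklaklaAaAaA ⇒ kkklaklalaAaA   [A → l]
kkklaklalaAaA ⇒ kkklaklalalaA   [A → l]
kkklaklalalaA ⇒ kkklaklalalal   [A → l]

A⇒kAaA⇒kkAaAaA⇒kkkAaAaAaA⇒kkklaAaAaA⇒kkklakAaAaAaA⇒kkklaklaAaAaA⇒kkklaklalaAaA⇒kkklaklalalaA⇒kkklaklalalal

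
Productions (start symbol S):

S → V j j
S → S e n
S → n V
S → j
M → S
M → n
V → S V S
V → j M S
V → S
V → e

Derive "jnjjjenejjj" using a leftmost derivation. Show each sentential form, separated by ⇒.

S ⇒ Vjj   [S → V j j]
Vjj ⇒ SVSjj   [V → S V S]
SVSjj ⇒ SenVSjj   [S → S e n]
SenVSjj ⇒ VjjenVSjj   [S → V j j]
VjjenVSjj ⇒ jMSjjenVSjj   [V → j M S]
jMSjjenVSjj ⇒ jnSjjenVSjj   [M → n]
jnSjjenVSjj ⇒ jnjjjenVSjj   [S → j]
jnjjjenVSjj ⇒ jnjjjeneSjj   [V → e]
jnjjjeneSjj ⇒ jnjjjenejjj   [S → j]

S ⇒ Vjj ⇒ SVSjj ⇒ SenVSjj ⇒ VjjenVSjj ⇒ jMSjjenVSjj ⇒ jnSjjenVSjj ⇒ jnjjjenVSjj ⇒ jnjjjeneSjj ⇒ jnjjjenejjj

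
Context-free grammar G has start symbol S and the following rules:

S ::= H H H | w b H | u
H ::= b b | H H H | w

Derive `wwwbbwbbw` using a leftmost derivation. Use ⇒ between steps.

S ⇒ HHH ⇒ wHH ⇒ wwH ⇒ wwHHH ⇒ wwHHHHH ⇒ wwwHHHH ⇒ wwwbbHHH ⇒ wwwbbwHH ⇒ wwwbbwbbH ⇒ wwwbbwbbw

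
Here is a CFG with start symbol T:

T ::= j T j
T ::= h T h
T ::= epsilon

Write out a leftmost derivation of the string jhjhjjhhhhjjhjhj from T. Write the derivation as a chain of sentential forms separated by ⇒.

T ⇒ jTj   [T ::= j T j]
jTj ⇒ jhThj   [T ::= h T h]
jhThj ⇒ jhjTjhj   [T ::= j T j]
jhjTjhj ⇒ jhjhThjhj   [T ::= h T h]
jhjhThjhj ⇒ jhjhjTjhjhj   [T ::= j T j]
jhjhjTjhjhj ⇒ jhjhjjTjjhjhj   [T ::= j T j]
jhjhjjTjjhjhj ⇒ jhjhjjhThjjhjhj   [T ::= h T h]
jhjhjjhThjjhjhj ⇒ jhjhjjhhThhjjhjhj   [T ::= h T h]
jhjhjjhhThhjjhjhj ⇒ jhjhjjhhhhjjhjhj   [T ::= epsilon]

T ⇒ jTj ⇒ jhThj ⇒ jhjTjhj ⇒ jhjhThjhj ⇒ jhjhjTjhjhj ⇒ jhjhjjTjjhjhj ⇒ jhjhjjhThjjhjhj ⇒ jhjhjjhhThhjjhjhj ⇒ jhjhjjhhhhjjhjhj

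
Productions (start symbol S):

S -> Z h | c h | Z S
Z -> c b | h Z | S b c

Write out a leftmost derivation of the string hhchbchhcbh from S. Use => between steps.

S => ZS => hZS => hhZS => hhSbcS => hhchbcS => hhchbcZh => hhchbchZh => hhchbchhZh => hhchbchhcbh

S => ZS   [S -> Z S]
ZS => hZS   [Z -> h Z]
hZS => hhZS   [Z -> h Z]
hhZS => hhSbcS   [Z -> S b c]
hhSbcS => hhchbcS   [S -> c h]
hhchbcS => hhchbcZh   [S -> Z h]
hhchbcZh => hhchbchZh   [Z -> h Z]
hhchbchZh => hhchbchhZh   [Z -> h Z]
hhchbchhZh => hhchbchhcbh   [Z -> c b]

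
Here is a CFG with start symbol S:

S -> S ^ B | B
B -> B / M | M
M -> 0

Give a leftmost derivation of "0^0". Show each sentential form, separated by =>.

S => S^B   [S -> S ^ B]
S^B => B^B   [S -> B]
B^B => M^B   [B -> M]
M^B => 0^B   [M -> 0]
0^B => 0^M   [B -> M]
0^M => 0^0   [M -> 0]

S => S^B => B^B => M^B => 0^B => 0^M => 0^0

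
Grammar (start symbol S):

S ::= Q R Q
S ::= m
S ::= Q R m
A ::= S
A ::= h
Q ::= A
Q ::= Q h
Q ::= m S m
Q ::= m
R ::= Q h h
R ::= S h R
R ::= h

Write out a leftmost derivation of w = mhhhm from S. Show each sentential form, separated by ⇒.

S⇒QRQ⇒ARQ⇒SRQ⇒QRQRQ⇒mRQRQ⇒mhQRQ⇒mhARQ⇒mhhRQ⇒mhhhQ⇒mhhhm

S ⇒ QRQ   [S ::= Q R Q]
QRQ ⇒ ARQ   [Q ::= A]
ARQ ⇒ SRQ   [A ::= S]
SRQ ⇒ QRQRQ   [S ::= Q R Q]
QRQRQ ⇒ mRQRQ   [Q ::= m]
mRQRQ ⇒ mhQRQ   [R ::= h]
mhQRQ ⇒ mhARQ   [Q ::= A]
mhARQ ⇒ mhhRQ   [A ::= h]
mhhRQ ⇒ mhhhQ   [R ::= h]
mhhhQ ⇒ mhhhm   [Q ::= m]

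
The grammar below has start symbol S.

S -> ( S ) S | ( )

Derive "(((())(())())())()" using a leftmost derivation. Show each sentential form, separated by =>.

S=>(S)S=>((S)S)S=>(((S)S)S)S=>(((())S)S)S=>(((())(S)S)S)S=>(((())(())S)S)S=>(((())(())())S)S=>(((())(())())())S=>(((())(())())())()

S => (S)S   [S -> ( S ) S]
(S)S => ((S)S)S   [S -> ( S ) S]
((S)S)S => (((S)S)S)S   [S -> ( S ) S]
(((S)S)S)S => (((())S)S)S   [S -> ( )]
(((())S)S)S => (((())(S)S)S)S   [S -> ( S ) S]
(((())(S)S)S)S => (((())(())S)S)S   [S -> ( )]
(((())(())S)S)S => (((())(())())S)S   [S -> ( )]
(((())(())())S)S => (((())(())())())S   [S -> ( )]
(((())(())())())S => (((())(())())())()   [S -> ( )]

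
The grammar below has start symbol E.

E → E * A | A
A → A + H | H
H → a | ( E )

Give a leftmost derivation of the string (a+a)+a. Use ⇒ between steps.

E ⇒ A ⇒ A+H ⇒ H+H ⇒ (E)+H ⇒ (A)+H ⇒ (A+H)+H ⇒ (H+H)+H ⇒ (a+H)+H ⇒ (a+a)+H ⇒ (a+a)+a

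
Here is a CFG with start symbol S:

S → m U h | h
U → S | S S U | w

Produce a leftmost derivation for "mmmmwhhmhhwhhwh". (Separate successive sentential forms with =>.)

S => mUh => mSSUh => mmUhSUh => mmSSUhSUh => mmmUhSUhSUh => mmmShSUhSUh => mmmmUhhSUhSUh => mmmmwhhSUhSUh => mmmmwhhmUhUhSUh => mmmmwhhmShUhSUh => mmmmwhhmhhUhSUh => mmmmwhhmhhwhSUh => mmmmwhhmhhwhhUh => mmmmwhhmhhwhhwh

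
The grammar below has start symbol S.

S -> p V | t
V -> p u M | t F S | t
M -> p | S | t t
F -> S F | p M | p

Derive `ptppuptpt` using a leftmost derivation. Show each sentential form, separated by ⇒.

S ⇒ pV   [S -> p V]
pV ⇒ ptFS   [V -> t F S]
ptFS ⇒ ptSFS   [F -> S F]
ptSFS ⇒ ptpVFS   [S -> p V]
ptpVFS ⇒ ptppuMFS   [V -> p u M]
ptppuMFS ⇒ ptppuSFS   [M -> S]
ptppuSFS ⇒ ptppupVFS   [S -> p V]
ptppupVFS ⇒ ptppuptFS   [V -> t]
ptppuptFS ⇒ ptppuptpS   [F -> p]
ptppuptpS ⇒ ptppuptpt   [S -> t]

S ⇒ pV ⇒ ptFS ⇒ ptSFS ⇒ ptpVFS ⇒ ptppuMFS ⇒ ptppuSFS ⇒ ptppupVFS ⇒ ptppuptFS ⇒ ptppuptpS ⇒ ptppuptpt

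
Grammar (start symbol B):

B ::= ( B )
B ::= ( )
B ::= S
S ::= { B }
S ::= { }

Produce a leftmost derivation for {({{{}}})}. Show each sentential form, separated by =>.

B=>S=>{B}=>{(B)}=>{(S)}=>{({B})}=>{({S})}=>{({{B}})}=>{({{S}})}=>{({{{}}})}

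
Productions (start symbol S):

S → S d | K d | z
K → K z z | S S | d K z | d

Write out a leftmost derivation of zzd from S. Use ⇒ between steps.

S ⇒ Kd ⇒ SSd ⇒ zSd ⇒ zzd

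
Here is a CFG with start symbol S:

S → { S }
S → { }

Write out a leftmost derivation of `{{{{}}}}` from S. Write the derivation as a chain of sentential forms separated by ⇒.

S ⇒ {S} ⇒ {{S}} ⇒ {{{S}}} ⇒ {{{{}}}}

S ⇒ {S}   [S → { S }]
{S} ⇒ {{S}}   [S → { S }]
{{S}} ⇒ {{{S}}}   [S → { S }]
{{{S}}} ⇒ {{{{}}}}   [S → { }]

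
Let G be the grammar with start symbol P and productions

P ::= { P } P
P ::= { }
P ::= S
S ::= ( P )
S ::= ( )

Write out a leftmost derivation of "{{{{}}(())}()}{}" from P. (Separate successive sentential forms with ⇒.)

P ⇒ {P}P ⇒ {{P}P}P ⇒ {{{P}P}P}P ⇒ {{{{}}P}P}P ⇒ {{{{}}S}P}P ⇒ {{{{}}(P)}P}P ⇒ {{{{}}(S)}P}P ⇒ {{{{}}(())}P}P ⇒ {{{{}}(())}S}P ⇒ {{{{}}(())}()}P ⇒ {{{{}}(())}()}{}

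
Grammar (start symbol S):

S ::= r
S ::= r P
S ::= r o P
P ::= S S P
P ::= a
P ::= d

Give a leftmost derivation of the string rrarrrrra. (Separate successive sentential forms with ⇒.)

S⇒rP⇒rSSP⇒rrPSP⇒rraSP⇒rrarP⇒rrarSSP⇒rrarrSP⇒rrarrrP⇒rrarrrSSP⇒rrarrrrSP⇒rrarrrrrP⇒rrarrrrra

S ⇒ rP   [S ::= r P]
rP ⇒ rSSP   [P ::= S S P]
rSSP ⇒ rrPSP   [S ::= r P]
rrPSP ⇒ rraSP   [P ::= a]
rraSP ⇒ rrarP   [S ::= r]
rrarP ⇒ rrarSSP   [P ::= S S P]
rrarSSP ⇒ rrarrSP   [S ::= r]
rrarrSP ⇒ rrarrrP   [S ::= r]
rrarrrP ⇒ rrarrrSSP   [P ::= S S P]
rrarrrSSP ⇒ rrarrrrSP   [S ::= r]
rrarrrrSP ⇒ rrarrrrrP   [S ::= r]
rrarrrrrP ⇒ rrarrrrra   [P ::= a]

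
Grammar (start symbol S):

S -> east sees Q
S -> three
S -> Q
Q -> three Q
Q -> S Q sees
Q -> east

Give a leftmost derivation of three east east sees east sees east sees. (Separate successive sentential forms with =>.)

S => Q   [S -> Q]
Q => S Q sees   [Q -> S Q sees]
S Q sees => Q Q sees   [S -> Q]
Q Q sees => S Q sees Q sees   [Q -> S Q sees]
S Q sees Q sees => Q Q sees Q sees   [S -> Q]
Q Q sees Q sees => three Q Q sees Q sees   [Q -> three Q]
three Q Q sees Q sees => three S Q sees Q sees Q sees   [Q -> S Q sees]
three S Q sees Q sees Q sees => three Q Q sees Q sees Q sees   [S -> Q]
three Q Q sees Q sees Q sees => three east Q sees Q sees Q sees   [Q -> east]
three east Q sees Q sees Q sees => three east east sees Q sees Q sees   [Q -> east]
three east east sees Q sees Q sees => three east east sees east sees Q sees   [Q -> east]
three east east sees east sees Q sees => three east east sees east sees east sees   [Q -> east]

S => Q => S Q sees => Q Q sees => S Q sees Q sees => Q Q sees Q sees => three Q Q sees Q sees => three S Q sees Q sees Q sees => three Q Q sees Q sees Q sees => three east Q sees Q sees Q sees => three east east sees Q sees Q sees => three east east sees east sees Q sees => three east east sees east sees east sees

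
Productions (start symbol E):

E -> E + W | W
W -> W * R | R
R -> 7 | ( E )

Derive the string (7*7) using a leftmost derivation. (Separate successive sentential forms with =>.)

E => W   [E -> W]
W => R   [W -> R]
R => (E)   [R -> ( E )]
(E) => (W)   [E -> W]
(W) => (W*R)   [W -> W * R]
(W*R) => (R*R)   [W -> R]
(R*R) => (7*R)   [R -> 7]
(7*R) => (7*7)   [R -> 7]

E=>W=>R=>(E)=>(W)=>(W*R)=>(R*R)=>(7*R)=>(7*7)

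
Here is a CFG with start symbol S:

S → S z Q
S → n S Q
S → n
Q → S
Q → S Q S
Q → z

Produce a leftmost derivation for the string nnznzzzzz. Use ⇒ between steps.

S ⇒ SzQ ⇒ nSQzQ ⇒ nSzQQzQ ⇒ nnzQQzQ ⇒ nnzSQzQ ⇒ nnzSzQQzQ ⇒ nnznzQQzQ ⇒ nnznzzQzQ ⇒ nnznzzzzQ ⇒ nnznzzzzz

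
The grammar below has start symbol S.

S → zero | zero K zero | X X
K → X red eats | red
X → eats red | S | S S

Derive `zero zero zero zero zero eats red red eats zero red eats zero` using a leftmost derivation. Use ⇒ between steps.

S ⇒ zero K zero ⇒ zero X red eats zero ⇒ zero S S red eats zero ⇒ zero zero S red eats zero ⇒ zero zero zero K zero red eats zero ⇒ zero zero zero X red eats zero red eats zero ⇒ zero zero zero S red eats zero red eats zero ⇒ zero zero zero X X red eats zero red eats zero ⇒ zero zero zero S S X red eats zero red eats zero ⇒ zero zero zero zero S X red eats zero red eats zero ⇒ zero zero zero zero zero X red eats zero red eats zero ⇒ zero zero zero zero zero eats red red eats zero red eats zero

S ⇒ zero K zero   [S → zero K zero]
zero K zero ⇒ zero X red eats zero   [K → X red eats]
zero X red eats zero ⇒ zero S S red eats zero   [X → S S]
zero S S red eats zero ⇒ zero zero S red eats zero   [S → zero]
zero zero S red eats zero ⇒ zero zero zero K zero red eats zero   [S → zero K zero]
zero zero zero K zero red eats zero ⇒ zero zero zero X red eats zero red eats zero   [K → X red eats]
zero zero zero X red eats zero red eats zero ⇒ zero zero zero S red eats zero red eats zero   [X → S]
zero zero zero S red eats zero red eats zero ⇒ zero zero zero X X red eats zero red eats zero   [S → X X]
zero zero zero X X red eats zero red eats zero ⇒ zero zero zero S S X red eats zero red eats zero   [X → S S]
zero zero zero S S X red eats zero red eats zero ⇒ zero zero zero zero S X red eats zero red eats zero   [S → zero]
zero zero zero zero S X red eats zero red eats zero ⇒ zero zero zero zero zero X red eats zero red eats zero   [S → zero]
zero zero zero zero zero X red eats zero red eats zero ⇒ zero zero zero zero zero eats red red eats zero red eats zero   [X → eats red]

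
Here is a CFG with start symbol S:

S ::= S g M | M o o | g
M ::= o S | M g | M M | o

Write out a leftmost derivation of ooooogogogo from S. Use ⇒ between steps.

S ⇒ SgM   [S ::= S g M]
SgM ⇒ SgMgM   [S ::= S g M]
SgMgM ⇒ SgMgMgM   [S ::= S g M]
SgMgMgM ⇒ MoogMgMgM   [S ::= M o o]
MoogMgMgM ⇒ MMoogMgMgM   [M ::= M M]
MMoogMgMgM ⇒ MMMoogMgMgM   [M ::= M M]
MMMoogMgMgM ⇒ oMMoogMgMgM   [M ::= o]
oMMoogMgMgM ⇒ ooMoogMgMgM   [M ::= o]
ooMoogMgMgM ⇒ ooooogMgMgM   [M ::= o]
ooooogMgMgM ⇒ ooooogogMgM   [M ::= o]
ooooogogMgM ⇒ ooooogogogM   [M ::= o]
ooooogogogM ⇒ ooooogogogo   [M ::= o]

S⇒SgM⇒SgMgM⇒SgMgMgM⇒MoogMgMgM⇒MMoogMgMgM⇒MMMoogMgMgM⇒oMMoogMgMgM⇒ooMoogMgMgM⇒ooooogMgMgM⇒ooooogogMgM⇒ooooogogogM⇒ooooogogogo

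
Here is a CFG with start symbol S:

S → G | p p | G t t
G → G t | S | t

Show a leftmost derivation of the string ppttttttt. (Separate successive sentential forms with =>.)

S => Gtt   [S → G t t]
Gtt => Stt   [G → S]
Stt => Gtttt   [S → G t t]
Gtttt => Gttttt   [G → G t]
Gttttt => Gtttttt   [G → G t]
Gtttttt => Gttttttt   [G → G t]
Gttttttt => Sttttttt   [G → S]
Sttttttt => ppttttttt   [S → p p]

S => Gtt => Stt => Gtttt => Gttttt => Gtttttt => Gttttttt => Sttttttt => ppttttttt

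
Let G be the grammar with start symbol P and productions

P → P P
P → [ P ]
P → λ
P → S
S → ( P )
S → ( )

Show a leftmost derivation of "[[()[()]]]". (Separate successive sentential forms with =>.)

P => [P] => [[P]] => [[PP]] => [[SP]] => [[()P]] => [[()[P]]] => [[()[S]]] => [[()[()]]]

P => [P]   [P → [ P ]]
[P] => [[P]]   [P → [ P ]]
[[P]] => [[PP]]   [P → P P]
[[PP]] => [[SP]]   [P → S]
[[SP]] => [[()P]]   [S → ( )]
[[()P]] => [[()[P]]]   [P → [ P ]]
[[()[P]]] => [[()[S]]]   [P → S]
[[()[S]]] => [[()[()]]]   [S → ( )]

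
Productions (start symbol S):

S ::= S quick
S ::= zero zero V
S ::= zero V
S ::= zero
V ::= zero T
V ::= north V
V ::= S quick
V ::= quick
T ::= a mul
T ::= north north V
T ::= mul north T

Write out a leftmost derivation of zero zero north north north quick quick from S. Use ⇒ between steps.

S ⇒ S quick   [S ::= S quick]
S quick ⇒ zero V quick   [S ::= zero V]
zero V quick ⇒ zero zero T quick   [V ::= zero T]
zero zero T quick ⇒ zero zero north north V quick   [T ::= north north V]
zero zero north north V quick ⇒ zero zero north north north V quick   [V ::= north V]
zero zero north north north V quick ⇒ zero zero north north north quick quick   [V ::= quick]

S ⇒ S quick ⇒ zero V quick ⇒ zero zero T quick ⇒ zero zero north north V quick ⇒ zero zero north north north V quick ⇒ zero zero north north north quick quick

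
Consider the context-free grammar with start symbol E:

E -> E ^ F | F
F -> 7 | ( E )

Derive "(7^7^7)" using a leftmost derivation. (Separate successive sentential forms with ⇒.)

E ⇒ F ⇒ (E) ⇒ (E^F) ⇒ (E^F^F) ⇒ (F^F^F) ⇒ (7^F^F) ⇒ (7^7^F) ⇒ (7^7^7)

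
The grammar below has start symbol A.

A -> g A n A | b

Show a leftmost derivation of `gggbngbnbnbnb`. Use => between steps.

A=>gAnA=>ggAnAnA=>gggAnAnAnA=>gggbnAnAnA=>gggbngAnAnAnA=>gggbngbnAnAnA=>gggbngbnbnAnA=>gggbngbnbnbnA=>gggbngbnbnbnb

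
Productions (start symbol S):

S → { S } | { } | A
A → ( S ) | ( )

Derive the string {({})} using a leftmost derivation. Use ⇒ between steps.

S ⇒ {S} ⇒ {A} ⇒ {(S)} ⇒ {({})}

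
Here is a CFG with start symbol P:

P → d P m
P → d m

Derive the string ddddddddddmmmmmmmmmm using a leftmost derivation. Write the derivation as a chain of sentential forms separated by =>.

P => dPm => ddPmm => dddPmmm => ddddPmmmm => dddddPmmmmm => ddddddPmmmmmm => dddddddPmmmmmmm => ddddddddPmmmmmmmm => dddddddddPmmmmmmmmm => ddddddddddmmmmmmmmmm

P => dPm   [P → d P m]
dPm => ddPmm   [P → d P m]
ddPmm => dddPmmm   [P → d P m]
dddPmmm => ddddPmmmm   [P → d P m]
ddddPmmmm => dddddPmmmmm   [P → d P m]
dddddPmmmmm => ddddddPmmmmmm   [P → d P m]
ddddddPmmmmmm => dddddddPmmmmmmm   [P → d P m]
dddddddPmmmmmmm => ddddddddPmmmmmmmm   [P → d P m]
ddddddddPmmmmmmmm => dddddddddPmmmmmmmmm   [P → d P m]
dddddddddPmmmmmmmmm => ddddddddddmmmmmmmmmm   [P → d m]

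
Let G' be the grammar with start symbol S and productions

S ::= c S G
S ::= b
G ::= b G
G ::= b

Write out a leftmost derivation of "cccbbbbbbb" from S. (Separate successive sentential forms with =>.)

S => cSG => ccSGG => cccSGGG => cccbGGG => cccbbGGG => cccbbbGGG => cccbbbbGG => cccbbbbbG => cccbbbbbbG => cccbbbbbbb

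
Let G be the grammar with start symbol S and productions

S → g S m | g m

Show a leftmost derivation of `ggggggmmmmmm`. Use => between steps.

S=>gSm=>ggSmm=>gggSmmm=>ggggSmmmm=>gggggSmmmmm=>ggggggmmmmmm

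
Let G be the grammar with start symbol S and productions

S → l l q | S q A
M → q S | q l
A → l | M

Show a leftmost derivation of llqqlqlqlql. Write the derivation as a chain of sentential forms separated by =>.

S => SqA => SqAqA => SqAqAqA => SqAqAqAqA => llqqAqAqAqA => llqqlqAqAqA => llqqlqlqAqA => llqqlqlqlqA => llqqlqlqlql

S => SqA   [S → S q A]
SqA => SqAqA   [S → S q A]
SqAqA => SqAqAqA   [S → S q A]
SqAqAqA => SqAqAqAqA   [S → S q A]
SqAqAqAqA => llqqAqAqAqA   [S → l l q]
llqqAqAqAqA => llqqlqAqAqA   [A → l]
llqqlqAqAqA => llqqlqlqAqA   [A → l]
llqqlqlqAqA => llqqlqlqlqA   [A → l]
llqqlqlqlqA => llqqlqlqlql   [A → l]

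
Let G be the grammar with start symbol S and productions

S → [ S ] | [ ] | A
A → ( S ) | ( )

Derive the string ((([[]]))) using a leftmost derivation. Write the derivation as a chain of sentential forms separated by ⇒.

S ⇒ A ⇒ (S) ⇒ (A) ⇒ ((S)) ⇒ ((A)) ⇒ (((S))) ⇒ ((([S]))) ⇒ ((([[]])))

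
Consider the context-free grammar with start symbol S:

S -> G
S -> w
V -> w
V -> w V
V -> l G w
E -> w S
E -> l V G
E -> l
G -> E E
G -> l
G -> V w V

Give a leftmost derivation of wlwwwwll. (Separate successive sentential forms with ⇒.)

S ⇒ G   [S -> G]
G ⇒ EE   [G -> E E]
EE ⇒ wSE   [E -> w S]
wSE ⇒ wGE   [S -> G]
wGE ⇒ wEEE   [G -> E E]
wEEE ⇒ wlVGEE   [E -> l V G]
wlVGEE ⇒ wlwGEE   [V -> w]
wlwGEE ⇒ wlwVwVEE   [G -> V w V]
wlwVwVEE ⇒ wlwwwVEE   [V -> w]
wlwwwVEE ⇒ wlwwwwEE   [V -> w]
wlwwwwEE ⇒ wlwwwwlE   [E -> l]
wlwwwwlE ⇒ wlwwwwll   [E -> l]

S ⇒ G ⇒ EE ⇒ wSE ⇒ wGE ⇒ wEEE ⇒ wlVGEE ⇒ wlwGEE ⇒ wlwVwVEE ⇒ wlwwwVEE ⇒ wlwwwwEE ⇒ wlwwwwlE ⇒ wlwwwwll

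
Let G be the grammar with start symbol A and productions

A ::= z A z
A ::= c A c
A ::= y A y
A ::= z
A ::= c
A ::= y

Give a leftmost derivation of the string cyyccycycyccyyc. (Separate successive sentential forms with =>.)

A=>cAc=>cyAyc=>cyyAyyc=>cyycAcyyc=>cyyccAccyyc=>cyyccyAyccyyc=>cyyccycAcyccyyc=>cyyccycycyccyyc

A => cAc   [A ::= c A c]
cAc => cyAyc   [A ::= y A y]
cyAyc => cyyAyyc   [A ::= y A y]
cyyAyyc => cyycAcyyc   [A ::= c A c]
cyycAcyyc => cyyccAccyyc   [A ::= c A c]
cyyccAccyyc => cyyccyAyccyyc   [A ::= y A y]
cyyccyAyccyyc => cyyccycAcyccyyc   [A ::= c A c]
cyyccycAcyccyyc => cyyccycycyccyyc   [A ::= y]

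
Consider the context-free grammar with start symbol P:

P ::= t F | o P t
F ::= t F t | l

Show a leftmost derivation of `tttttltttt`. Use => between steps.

P => tF => ttFt => tttFtt => ttttFttt => tttttFtttt => tttttltttt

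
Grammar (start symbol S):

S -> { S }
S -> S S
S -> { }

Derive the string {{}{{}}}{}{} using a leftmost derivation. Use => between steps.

S=>SS=>{S}S=>{SS}S=>{{}S}S=>{{}{S}}S=>{{}{{}}}S=>{{}{{}}}SS=>{{}{{}}}{}S=>{{}{{}}}{}{}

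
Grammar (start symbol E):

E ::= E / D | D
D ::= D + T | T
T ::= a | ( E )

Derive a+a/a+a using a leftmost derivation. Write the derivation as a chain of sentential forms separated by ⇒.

E ⇒ E/D   [E ::= E / D]
E/D ⇒ D/D   [E ::= D]
D/D ⇒ D+T/D   [D ::= D + T]
D+T/D ⇒ T+T/D   [D ::= T]
T+T/D ⇒ a+T/D   [T ::= a]
a+T/D ⇒ a+a/D   [T ::= a]
a+a/D ⇒ a+a/D+T   [D ::= D + T]
a+a/D+T ⇒ a+a/T+T   [D ::= T]
a+a/T+T ⇒ a+a/a+T   [T ::= a]
a+a/a+T ⇒ a+a/a+a   [T ::= a]

E⇒E/D⇒D/D⇒D+T/D⇒T+T/D⇒a+T/D⇒a+a/D⇒a+a/D+T⇒a+a/T+T⇒a+a/a+T⇒a+a/a+a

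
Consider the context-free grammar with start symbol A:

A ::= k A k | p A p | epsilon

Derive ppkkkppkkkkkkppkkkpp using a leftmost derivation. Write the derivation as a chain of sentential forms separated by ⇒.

A ⇒ pAp   [A ::= p A p]
pAp ⇒ ppApp   [A ::= p A p]
ppApp ⇒ ppkAkpp   [A ::= k A k]
ppkAkpp ⇒ ppkkAkkpp   [A ::= k A k]
ppkkAkkpp ⇒ ppkkkAkkkpp   [A ::= k A k]
ppkkkAkkkpp ⇒ ppkkkpApkkkpp   [A ::= p A p]
ppkkkpApkkkpp ⇒ ppkkkppAppkkkpp   [A ::= p A p]
ppkkkppAppkkkpp ⇒ ppkkkppkAkppkkkpp   [A ::= k A k]
ppkkkppkAkppkkkpp ⇒ ppkkkppkkAkkppkkkpp   [A ::= k A k]
ppkkkppkkAkkppkkkpp ⇒ ppkkkppkkkAkkkppkkkpp   [A ::= k A k]
ppkkkppkkkAkkkppkkkpp ⇒ ppkkkppkkkkkkppkkkpp   [A ::= epsilon]

A⇒pAp⇒ppApp⇒ppkAkpp⇒ppkkAkkpp⇒ppkkkAkkkpp⇒ppkkkpApkkkpp⇒ppkkkppAppkkkpp⇒ppkkkppkAkppkkkpp⇒ppkkkppkkAkkppkkkpp⇒ppkkkppkkkAkkkppkkkpp⇒ppkkkppkkkkkkppkkkpp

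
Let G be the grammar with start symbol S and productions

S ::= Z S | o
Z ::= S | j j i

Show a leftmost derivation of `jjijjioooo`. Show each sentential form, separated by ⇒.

S ⇒ ZS ⇒ SS ⇒ ZSS ⇒ SSS ⇒ ZSSS ⇒ jjiSSS ⇒ jjiZSSS ⇒ jjijjiSSS ⇒ jjijjiZSSS ⇒ jjijjiSSSS ⇒ jjijjioSSS ⇒ jjijjiooSS ⇒ jjijjioooS ⇒ jjijjioooo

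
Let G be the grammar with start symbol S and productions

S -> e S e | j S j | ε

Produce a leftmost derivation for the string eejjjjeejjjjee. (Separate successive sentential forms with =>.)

S => eSe => eeSee => eejSjee => eejjSjjee => eejjjSjjjee => eejjjjSjjjjee => eejjjjeSejjjjee => eejjjjeejjjjee

S => eSe   [S -> e S e]
eSe => eeSee   [S -> e S e]
eeSee => eejSjee   [S -> j S j]
eejSjee => eejjSjjee   [S -> j S j]
eejjSjjee => eejjjSjjjee   [S -> j S j]
eejjjSjjjee => eejjjjSjjjjee   [S -> j S j]
eejjjjSjjjjee => eejjjjeSejjjjee   [S -> e S e]
eejjjjeSejjjjee => eejjjjeejjjjee   [S -> ε]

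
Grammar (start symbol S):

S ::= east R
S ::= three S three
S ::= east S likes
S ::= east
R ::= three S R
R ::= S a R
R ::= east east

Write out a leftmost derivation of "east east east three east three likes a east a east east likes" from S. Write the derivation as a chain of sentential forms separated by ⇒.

S ⇒ east S likes ⇒ east east R likes ⇒ east east S a R likes ⇒ east east east S likes a R likes ⇒ east east east three S three likes a R likes ⇒ east east east three east three likes a R likes ⇒ east east east three east three likes a S a R likes ⇒ east east east three east three likes a east a R likes ⇒ east east east three east three likes a east a east east likes

S ⇒ east S likes   [S ::= east S likes]
east S likes ⇒ east east R likes   [S ::= east R]
east east R likes ⇒ east east S a R likes   [R ::= S a R]
east east S a R likes ⇒ east east east S likes a R likes   [S ::= east S likes]
east east east S likes a R likes ⇒ east east east three S three likes a R likes   [S ::= three S three]
east east east three S three likes a R likes ⇒ east east east three east three likes a R likes   [S ::= east]
east east east three east three likes a R likes ⇒ east east east three east three likes a S a R likes   [R ::= S a R]
east east east three east three likes a S a R likes ⇒ east east east three east three likes a east a R likes   [S ::= east]
east east east three east three likes a east a R likes ⇒ east east east three east three likes a east a east east likes   [R ::= east east]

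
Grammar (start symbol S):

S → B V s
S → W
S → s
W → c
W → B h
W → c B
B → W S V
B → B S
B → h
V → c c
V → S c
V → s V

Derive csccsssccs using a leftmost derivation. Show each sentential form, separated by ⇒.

S ⇒ BVs ⇒ BSVs ⇒ BSSVs ⇒ BSSSVs ⇒ WSVSSSVs ⇒ cSVSSSVs ⇒ csVSSSVs ⇒ csccSSSVs ⇒ csccsSSVs ⇒ csccssSVs ⇒ csccsssVs ⇒ csccsssccs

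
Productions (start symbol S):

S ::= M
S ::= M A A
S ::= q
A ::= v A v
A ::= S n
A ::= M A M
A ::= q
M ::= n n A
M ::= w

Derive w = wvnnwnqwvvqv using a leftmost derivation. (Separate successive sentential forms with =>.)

S => MAA   [S ::= M A A]
MAA => wAA   [M ::= w]
wAA => wvAvA   [A ::= v A v]
wvAvA => wvMAMvA   [A ::= M A M]
wvMAMvA => wvnnAAMvA   [M ::= n n A]
wvnnAAMvA => wvnnSnAMvA   [A ::= S n]
wvnnSnAMvA => wvnnMnAMvA   [S ::= M]
wvnnMnAMvA => wvnnwnAMvA   [M ::= w]
wvnnwnAMvA => wvnnwnqMvA   [A ::= q]
wvnnwnqMvA => wvnnwnqwvA   [M ::= w]
wvnnwnqwvA => wvnnwnqwvvAv   [A ::= v A v]
wvnnwnqwvvAv => wvnnwnqwvvqv   [A ::= q]

S=>MAA=>wAA=>wvAvA=>wvMAMvA=>wvnnAAMvA=>wvnnSnAMvA=>wvnnMnAMvA=>wvnnwnAMvA=>wvnnwnqMvA=>wvnnwnqwvA=>wvnnwnqwvvAv=>wvnnwnqwvvqv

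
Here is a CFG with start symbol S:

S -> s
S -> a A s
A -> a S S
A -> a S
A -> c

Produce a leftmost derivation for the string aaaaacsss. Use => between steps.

S => aAs => aaSs => aaaAss => aaaaSss => aaaaaAsss => aaaaacsss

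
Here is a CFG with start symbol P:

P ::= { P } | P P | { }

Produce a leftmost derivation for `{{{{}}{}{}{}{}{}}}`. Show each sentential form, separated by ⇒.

P ⇒ {P} ⇒ {{P}} ⇒ {{PP}} ⇒ {{{P}P}} ⇒ {{{{}}P}} ⇒ {{{{}}PP}} ⇒ {{{{}}{}P}} ⇒ {{{{}}{}PP}} ⇒ {{{{}}{}PPP}} ⇒ {{{{}}{}{}PP}} ⇒ {{{{}}{}{}PPP}} ⇒ {{{{}}{}{}{}PP}} ⇒ {{{{}}{}{}{}{}P}} ⇒ {{{{}}{}{}{}{}{}}}

P ⇒ {P}   [P ::= { P }]
{P} ⇒ {{P}}   [P ::= { P }]
{{P}} ⇒ {{PP}}   [P ::= P P]
{{PP}} ⇒ {{{P}P}}   [P ::= { P }]
{{{P}P}} ⇒ {{{{}}P}}   [P ::= { }]
{{{{}}P}} ⇒ {{{{}}PP}}   [P ::= P P]
{{{{}}PP}} ⇒ {{{{}}{}P}}   [P ::= { }]
{{{{}}{}P}} ⇒ {{{{}}{}PP}}   [P ::= P P]
{{{{}}{}PP}} ⇒ {{{{}}{}PPP}}   [P ::= P P]
{{{{}}{}PPP}} ⇒ {{{{}}{}{}PP}}   [P ::= { }]
{{{{}}{}{}PP}} ⇒ {{{{}}{}{}PPP}}   [P ::= P P]
{{{{}}{}{}PPP}} ⇒ {{{{}}{}{}{}PP}}   [P ::= { }]
{{{{}}{}{}{}PP}} ⇒ {{{{}}{}{}{}{}P}}   [P ::= { }]
{{{{}}{}{}{}{}P}} ⇒ {{{{}}{}{}{}{}{}}}   [P ::= { }]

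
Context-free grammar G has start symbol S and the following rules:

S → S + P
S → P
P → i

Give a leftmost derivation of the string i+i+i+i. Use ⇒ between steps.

S ⇒ S+P ⇒ S+P+P ⇒ S+P+P+P ⇒ P+P+P+P ⇒ i+P+P+P ⇒ i+i+P+P ⇒ i+i+i+P ⇒ i+i+i+i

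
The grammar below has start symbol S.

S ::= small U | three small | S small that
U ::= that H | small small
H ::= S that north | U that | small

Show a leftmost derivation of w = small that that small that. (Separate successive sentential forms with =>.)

S => small U => small that H => small that U that => small that that H that => small that that small that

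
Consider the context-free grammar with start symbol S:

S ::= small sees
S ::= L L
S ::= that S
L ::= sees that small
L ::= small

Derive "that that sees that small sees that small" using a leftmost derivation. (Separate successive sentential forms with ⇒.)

S ⇒ that S ⇒ that that S ⇒ that that L L ⇒ that that sees that small L ⇒ that that sees that small sees that small

S ⇒ that S   [S ::= that S]
that S ⇒ that that S   [S ::= that S]
that that S ⇒ that that L L   [S ::= L L]
that that L L ⇒ that that sees that small L   [L ::= sees that small]
that that sees that small L ⇒ that that sees that small sees that small   [L ::= sees that small]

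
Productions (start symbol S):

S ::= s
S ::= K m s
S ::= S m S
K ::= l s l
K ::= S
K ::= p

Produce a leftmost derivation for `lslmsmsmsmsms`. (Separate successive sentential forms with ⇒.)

S ⇒ Kms   [S ::= K m s]
Kms ⇒ Sms   [K ::= S]
Sms ⇒ SmSms   [S ::= S m S]
SmSms ⇒ KmsmSms   [S ::= K m s]
KmsmSms ⇒ lslmsmSms   [K ::= l s l]
lslmsmSms ⇒ lslmsmSmSms   [S ::= S m S]
lslmsmSmSms ⇒ lslmsmSmSmSms   [S ::= S m S]
lslmsmSmSmSms ⇒ lslmsmsmSmSms   [S ::= s]
lslmsmsmSmSms ⇒ lslmsmsmsmSms   [S ::= s]
lslmsmsmsmSms ⇒ lslmsmsmsmsms   [S ::= s]

S⇒Kms⇒Sms⇒SmSms⇒KmsmSms⇒lslmsmSms⇒lslmsmSmSms⇒lslmsmSmSmSms⇒lslmsmsmSmSms⇒lslmsmsmsmSms⇒lslmsmsmsmsms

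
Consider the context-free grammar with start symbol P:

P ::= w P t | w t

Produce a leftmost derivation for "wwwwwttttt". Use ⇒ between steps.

P ⇒ wPt ⇒ wwPtt ⇒ wwwPttt ⇒ wwwwPtttt ⇒ wwwwwttttt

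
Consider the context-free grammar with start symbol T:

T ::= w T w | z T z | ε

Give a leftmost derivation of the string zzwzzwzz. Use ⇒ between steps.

T⇒zTz⇒zzTzz⇒zzwTwzz⇒zzwzTzwzz⇒zzwzzwzz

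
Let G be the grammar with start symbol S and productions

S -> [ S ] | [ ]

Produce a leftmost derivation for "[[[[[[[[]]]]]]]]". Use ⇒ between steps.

S ⇒ [S]   [S -> [ S ]]
[S] ⇒ [[S]]   [S -> [ S ]]
[[S]] ⇒ [[[S]]]   [S -> [ S ]]
[[[S]]] ⇒ [[[[S]]]]   [S -> [ S ]]
[[[[S]]]] ⇒ [[[[[S]]]]]   [S -> [ S ]]
[[[[[S]]]]] ⇒ [[[[[[S]]]]]]   [S -> [ S ]]
[[[[[[S]]]]]] ⇒ [[[[[[[S]]]]]]]   [S -> [ S ]]
[[[[[[[S]]]]]]] ⇒ [[[[[[[[]]]]]]]]   [S -> [ ]]

S⇒[S]⇒[[S]]⇒[[[S]]]⇒[[[[S]]]]⇒[[[[[S]]]]]⇒[[[[[[S]]]]]]⇒[[[[[[[S]]]]]]]⇒[[[[[[[[]]]]]]]]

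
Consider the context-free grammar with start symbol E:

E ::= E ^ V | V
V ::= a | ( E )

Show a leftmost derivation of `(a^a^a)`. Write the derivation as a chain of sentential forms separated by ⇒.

E⇒V⇒(E)⇒(E^V)⇒(E^V^V)⇒(V^V^V)⇒(a^V^V)⇒(a^a^V)⇒(a^a^a)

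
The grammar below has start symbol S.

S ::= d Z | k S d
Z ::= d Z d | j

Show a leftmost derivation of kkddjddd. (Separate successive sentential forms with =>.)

S=>kSd=>kkSdd=>kkdZdd=>kkddZddd=>kkddjddd

S => kSd   [S ::= k S d]
kSd => kkSdd   [S ::= k S d]
kkSdd => kkdZdd   [S ::= d Z]
kkdZdd => kkddZddd   [Z ::= d Z d]
kkddZddd => kkddjddd   [Z ::= j]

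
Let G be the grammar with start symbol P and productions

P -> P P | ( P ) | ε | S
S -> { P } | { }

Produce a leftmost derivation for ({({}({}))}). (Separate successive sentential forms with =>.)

P => (P)   [P -> ( P )]
(P) => (S)   [P -> S]
(S) => ({P})   [S -> { P }]
({P}) => ({(P)})   [P -> ( P )]
({(P)}) => ({(PP)})   [P -> P P]
({(PP)}) => ({(SP)})   [P -> S]
({(SP)}) => ({({}P)})   [S -> { }]
({({}P)}) => ({({}PP)})   [P -> P P]
({({}PP)}) => ({({}PPP)})   [P -> P P]
({({}PPP)}) => ({({}(P)PP)})   [P -> ( P )]
({({}(P)PP)}) => ({({}(S)PP)})   [P -> S]
({({}(S)PP)}) => ({({}({})PP)})   [S -> { }]
({({}({})PP)}) => ({({}({})P)})   [P -> ε]
({({}({})P)}) => ({({}({}))})   [P -> ε]

P => (P) => (S) => ({P}) => ({(P)}) => ({(PP)}) => ({(SP)}) => ({({}P)}) => ({({}PP)}) => ({({}PPP)}) => ({({}(P)PP)}) => ({({}(S)PP)}) => ({({}({})PP)}) => ({({}({})P)}) => ({({}({}))})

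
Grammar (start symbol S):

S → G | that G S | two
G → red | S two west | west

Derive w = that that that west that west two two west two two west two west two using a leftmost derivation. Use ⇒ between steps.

S ⇒ that G S ⇒ that S two west S ⇒ that G two west S ⇒ that S two west two west S ⇒ that that G S two west two west S ⇒ that that S two west S two west two west S ⇒ that that that G S two west S two west two west S ⇒ that that that west S two west S two west two west S ⇒ that that that west that G S two west S two west two west S ⇒ that that that west that west S two west S two west two west S ⇒ that that that west that west two two west S two west two west S ⇒ that that that west that west two two west two two west two west S ⇒ that that that west that west two two west two two west two west two

S ⇒ that G S   [S → that G S]
that G S ⇒ that S two west S   [G → S two west]
that S two west S ⇒ that G two west S   [S → G]
that G two west S ⇒ that S two west two west S   [G → S two west]
that S two west two west S ⇒ that that G S two west two west S   [S → that G S]
that that G S two west two west S ⇒ that that S two west S two west two west S   [G → S two west]
that that S two west S two west two west S ⇒ that that that G S two west S two west two west S   [S → that G S]
that that that G S two west S two west two west S ⇒ that that that west S two west S two west two west S   [G → west]
that that that west S two west S two west two west S ⇒ that that that west that G S two west S two west two west S   [S → that G S]
that that that west that G S two west S two west two west S ⇒ that that that west that west S two west S two west two west S   [G → west]
that that that west that west S two west S two west two west S ⇒ that that that west that west two two west S two west two west S   [S → two]
that that that west that west two two west S two west two west S ⇒ that that that west that west two two west two two west two west S   [S → two]
that that that west that west two two west two two west two west S ⇒ that that that west that west two two west two two west two west two   [S → two]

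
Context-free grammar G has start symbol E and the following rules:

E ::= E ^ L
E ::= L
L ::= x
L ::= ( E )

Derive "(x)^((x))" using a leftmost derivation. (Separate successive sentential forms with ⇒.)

E ⇒ E^L   [E ::= E ^ L]
E^L ⇒ L^L   [E ::= L]
L^L ⇒ (E)^L   [L ::= ( E )]
(E)^L ⇒ (L)^L   [E ::= L]
(L)^L ⇒ (x)^L   [L ::= x]
(x)^L ⇒ (x)^(E)   [L ::= ( E )]
(x)^(E) ⇒ (x)^(L)   [E ::= L]
(x)^(L) ⇒ (x)^((E))   [L ::= ( E )]
(x)^((E)) ⇒ (x)^((L))   [E ::= L]
(x)^((L)) ⇒ (x)^((x))   [L ::= x]

E ⇒ E^L ⇒ L^L ⇒ (E)^L ⇒ (L)^L ⇒ (x)^L ⇒ (x)^(E) ⇒ (x)^(L) ⇒ (x)^((E)) ⇒ (x)^((L)) ⇒ (x)^((x))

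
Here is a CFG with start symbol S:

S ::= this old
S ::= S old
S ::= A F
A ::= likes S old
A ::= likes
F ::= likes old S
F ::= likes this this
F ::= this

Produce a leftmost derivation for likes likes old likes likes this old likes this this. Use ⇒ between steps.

S ⇒ A F   [S ::= A F]
A F ⇒ likes F   [A ::= likes]
likes F ⇒ likes likes old S   [F ::= likes old S]
likes likes old S ⇒ likes likes old A F   [S ::= A F]
likes likes old A F ⇒ likes likes old likes S old F   [A ::= likes S old]
likes likes old likes S old F ⇒ likes likes old likes A F old F   [S ::= A F]
likes likes old likes A F old F ⇒ likes likes old likes likes F old F   [A ::= likes]
likes likes old likes likes F old F ⇒ likes likes old likes likes this old F   [F ::= this]
likes likes old likes likes this old F ⇒ likes likes old likes likes this old likes this this   [F ::= likes this this]

S ⇒ A F ⇒ likes F ⇒ likes likes old S ⇒ likes likes old A F ⇒ likes likes old likes S old F ⇒ likes likes old likes A F old F ⇒ likes likes old likes likes F old F ⇒ likes likes old likes likes this old F ⇒ likes likes old likes likes this old likes this this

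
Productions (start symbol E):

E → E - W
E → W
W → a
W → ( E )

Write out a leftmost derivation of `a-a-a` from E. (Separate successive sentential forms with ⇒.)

E⇒E-W⇒E-W-W⇒W-W-W⇒a-W-W⇒a-a-W⇒a-a-a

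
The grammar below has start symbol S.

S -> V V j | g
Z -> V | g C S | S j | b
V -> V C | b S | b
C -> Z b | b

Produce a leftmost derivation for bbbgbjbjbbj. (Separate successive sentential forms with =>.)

S => VVj   [S -> V V j]
VVj => VCVj   [V -> V C]
VCVj => bSCVj   [V -> b S]
bSCVj => bVVjCVj   [S -> V V j]
bVVjCVj => bbSVjCVj   [V -> b S]
bbSVjCVj => bbVVjVjCVj   [S -> V V j]
bbVVjVjCVj => bbbSVjVjCVj   [V -> b S]
bbbSVjVjCVj => bbbgVjVjCVj   [S -> g]
bbbgVjVjCVj => bbbgbjVjCVj   [V -> b]
bbbgbjVjCVj => bbbgbjbjCVj   [V -> b]
bbbgbjbjCVj => bbbgbjbjbVj   [C -> b]
bbbgbjbjbVj => bbbgbjbjbbj   [V -> b]

S=>VVj=>VCVj=>bSCVj=>bVVjCVj=>bbSVjCVj=>bbVVjVjCVj=>bbbSVjVjCVj=>bbbgVjVjCVj=>bbbgbjVjCVj=>bbbgbjbjCVj=>bbbgbjbjbVj=>bbbgbjbjbbj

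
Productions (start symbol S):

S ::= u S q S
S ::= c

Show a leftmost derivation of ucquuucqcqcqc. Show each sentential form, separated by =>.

S => uSqS   [S ::= u S q S]
uSqS => ucqS   [S ::= c]
ucqS => ucquSqS   [S ::= u S q S]
ucquSqS => ucquuSqSqS   [S ::= u S q S]
ucquuSqSqS => ucquuuSqSqSqS   [S ::= u S q S]
ucquuuSqSqSqS => ucquuucqSqSqS   [S ::= c]
ucquuucqSqSqS => ucquuucqcqSqS   [S ::= c]
ucquuucqcqSqS => ucquuucqcqcqS   [S ::= c]
ucquuucqcqcqS => ucquuucqcqcqc   [S ::= c]

S => uSqS => ucqS => ucquSqS => ucquuSqSqS => ucquuuSqSqSqS => ucquuucqSqSqS => ucquuucqcqSqS => ucquuucqcqcqS => ucquuucqcqcqc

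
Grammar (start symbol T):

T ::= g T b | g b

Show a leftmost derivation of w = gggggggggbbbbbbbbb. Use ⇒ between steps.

T ⇒ gTb   [T ::= g T b]
gTb ⇒ ggTbb   [T ::= g T b]
ggTbb ⇒ gggTbbb   [T ::= g T b]
gggTbbb ⇒ ggggTbbbb   [T ::= g T b]
ggggTbbbb ⇒ gggggTbbbbb   [T ::= g T b]
gggggTbbbbb ⇒ ggggggTbbbbbb   [T ::= g T b]
ggggggTbbbbbb ⇒ gggggggTbbbbbbb   [T ::= g T b]
gggggggTbbbbbbb ⇒ ggggggggTbbbbbbbb   [T ::= g T b]
ggggggggTbbbbbbbb ⇒ gggggggggbbbbbbbbb   [T ::= g b]

T ⇒ gTb ⇒ ggTbb ⇒ gggTbbb ⇒ ggggTbbbb ⇒ gggggTbbbbb ⇒ ggggggTbbbbbb ⇒ gggggggTbbbbbbb ⇒ ggggggggTbbbbbbbb ⇒ gggggggggbbbbbbbbb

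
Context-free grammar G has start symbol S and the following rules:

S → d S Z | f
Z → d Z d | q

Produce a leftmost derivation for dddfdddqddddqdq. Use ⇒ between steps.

S ⇒ dSZ ⇒ ddSZZ ⇒ dddSZZZ ⇒ dddfZZZ ⇒ dddfdZdZZ ⇒ dddfddZddZZ ⇒ dddfdddZdddZZ ⇒ dddfdddqdddZZ ⇒ dddfdddqddddZdZ ⇒ dddfdddqddddqdZ ⇒ dddfdddqddddqdq

S ⇒ dSZ   [S → d S Z]
dSZ ⇒ ddSZZ   [S → d S Z]
ddSZZ ⇒ dddSZZZ   [S → d S Z]
dddSZZZ ⇒ dddfZZZ   [S → f]
dddfZZZ ⇒ dddfdZdZZ   [Z → d Z d]
dddfdZdZZ ⇒ dddfddZddZZ   [Z → d Z d]
dddfddZddZZ ⇒ dddfdddZdddZZ   [Z → d Z d]
dddfdddZdddZZ ⇒ dddfdddqdddZZ   [Z → q]
dddfdddqdddZZ ⇒ dddfdddqddddZdZ   [Z → d Z d]
dddfdddqddddZdZ ⇒ dddfdddqddddqdZ   [Z → q]
dddfdddqddddqdZ ⇒ dddfdddqddddqdq   [Z → q]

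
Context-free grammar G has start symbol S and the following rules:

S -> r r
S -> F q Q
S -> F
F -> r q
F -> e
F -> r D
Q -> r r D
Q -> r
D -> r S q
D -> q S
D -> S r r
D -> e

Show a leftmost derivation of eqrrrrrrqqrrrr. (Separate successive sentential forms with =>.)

S => FqQ => eqQ => eqrrD => eqrrSrr => eqrrFrr => eqrrrDrr => eqrrrSrrrr => eqrrrFrrrr => eqrrrrDrrrr => eqrrrrrSqrrrr => eqrrrrrFqrrrr => eqrrrrrrqqrrrr

S => FqQ   [S -> F q Q]
FqQ => eqQ   [F -> e]
eqQ => eqrrD   [Q -> r r D]
eqrrD => eqrrSrr   [D -> S r r]
eqrrSrr => eqrrFrr   [S -> F]
eqrrFrr => eqrrrDrr   [F -> r D]
eqrrrDrr => eqrrrSrrrr   [D -> S r r]
eqrrrSrrrr => eqrrrFrrrr   [S -> F]
eqrrrFrrrr => eqrrrrDrrrr   [F -> r D]
eqrrrrDrrrr => eqrrrrrSqrrrr   [D -> r S q]
eqrrrrrSqrrrr => eqrrrrrFqrrrr   [S -> F]
eqrrrrrFqrrrr => eqrrrrrrqqrrrr   [F -> r q]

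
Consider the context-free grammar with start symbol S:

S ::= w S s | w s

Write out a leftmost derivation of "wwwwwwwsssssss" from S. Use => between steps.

S=>wSs=>wwSss=>wwwSsss=>wwwwSssss=>wwwwwSsssss=>wwwwwwSssssss=>wwwwwwwsssssss

S => wSs   [S ::= w S s]
wSs => wwSss   [S ::= w S s]
wwSss => wwwSsss   [S ::= w S s]
wwwSsss => wwwwSssss   [S ::= w S s]
wwwwSssss => wwwwwSsssss   [S ::= w S s]
wwwwwSsssss => wwwwwwSssssss   [S ::= w S s]
wwwwwwSssssss => wwwwwwwsssssss   [S ::= w s]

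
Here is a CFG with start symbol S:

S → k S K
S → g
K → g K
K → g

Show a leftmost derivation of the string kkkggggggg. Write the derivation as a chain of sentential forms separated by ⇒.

S ⇒ kSK ⇒ kkSKK ⇒ kkkSKKK ⇒ kkkgKKK ⇒ kkkggKKK ⇒ kkkgggKK ⇒ kkkggggK ⇒ kkkgggggK ⇒ kkkggggggK ⇒ kkkggggggg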